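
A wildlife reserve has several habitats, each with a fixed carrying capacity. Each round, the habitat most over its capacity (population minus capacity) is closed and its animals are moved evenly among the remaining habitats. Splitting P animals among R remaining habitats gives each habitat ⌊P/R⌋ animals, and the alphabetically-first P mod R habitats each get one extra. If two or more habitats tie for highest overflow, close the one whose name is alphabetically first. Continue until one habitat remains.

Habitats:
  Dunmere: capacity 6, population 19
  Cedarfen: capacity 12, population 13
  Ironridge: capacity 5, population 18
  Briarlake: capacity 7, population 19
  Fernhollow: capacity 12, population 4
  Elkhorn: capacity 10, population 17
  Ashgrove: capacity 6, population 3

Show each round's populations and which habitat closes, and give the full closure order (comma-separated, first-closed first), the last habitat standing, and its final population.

Round 1: Ashgrove=3 Briarlake=19 Cedarfen=13 Dunmere=19 Elkhorn=17 Fernhollow=4 Ironridge=18 → close Dunmere (overflow 13)
  19÷6 = 3 each, +1 to first 1
Round 2: Ashgrove=7 Briarlake=22 Cedarfen=16 Elkhorn=20 Fernhollow=7 Ironridge=21 → close Ironridge (overflow 16)
  21÷5 = 4 each, +1 to first 1
Round 3: Ashgrove=12 Briarlake=26 Cedarfen=20 Elkhorn=24 Fernhollow=11 → close Briarlake (overflow 19)
  26÷4 = 6 each, +1 to first 2
Round 4: Ashgrove=19 Cedarfen=27 Elkhorn=30 Fernhollow=17 → close Elkhorn (overflow 20)
  30÷3 = 10 each, +1 to first 0
Round 5: Ashgrove=29 Cedarfen=37 Fernhollow=27 → close Cedarfen (overflow 25)
  37÷2 = 18 each, +1 to first 1
Round 6: Ashgrove=48 Fernhollow=45 → close Ashgrove (overflow 42)
  48÷1 = 48 each, +1 to first 0

Closure order: Dunmere, Ironridge, Briarlake, Elkhorn, Cedarfen, Ashgrove
Last habitat: Fernhollow with 93 animals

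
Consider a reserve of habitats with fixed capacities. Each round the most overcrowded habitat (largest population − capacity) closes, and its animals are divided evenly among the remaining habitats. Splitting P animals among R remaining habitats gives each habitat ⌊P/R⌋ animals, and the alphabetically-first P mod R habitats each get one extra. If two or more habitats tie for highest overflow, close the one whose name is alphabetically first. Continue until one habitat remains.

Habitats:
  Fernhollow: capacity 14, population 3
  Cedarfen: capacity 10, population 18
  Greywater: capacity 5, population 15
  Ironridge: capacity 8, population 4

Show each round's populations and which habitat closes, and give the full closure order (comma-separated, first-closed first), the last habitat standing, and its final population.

Round 1: Cedarfen=18 Fernhollow=3 Greywater=15 Ironridge=4 → close Greywater (overflow 10)
  15÷3 = 5 each, +1 to first 0
Round 2: Cedarfen=23 Fernhollow=8 Ironridge=9 → close Cedarfen (overflow 13)
  23÷2 = 11 each, +1 to first 1
Round 3: Fernhollow=20 Ironridge=20 → close Ironridge (overflow 12)
  20÷1 = 20 each, +1 to first 0

Closure order: Greywater, Cedarfen, Ironridge
Last habitat: Fernhollow with 40 animals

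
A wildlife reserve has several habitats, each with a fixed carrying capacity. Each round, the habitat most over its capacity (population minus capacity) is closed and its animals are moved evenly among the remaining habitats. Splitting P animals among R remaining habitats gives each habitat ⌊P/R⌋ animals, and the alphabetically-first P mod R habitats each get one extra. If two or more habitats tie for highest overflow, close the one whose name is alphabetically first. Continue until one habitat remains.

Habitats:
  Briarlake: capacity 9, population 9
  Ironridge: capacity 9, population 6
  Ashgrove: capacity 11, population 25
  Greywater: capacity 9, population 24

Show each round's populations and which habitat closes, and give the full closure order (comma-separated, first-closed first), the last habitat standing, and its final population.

Round 1: Ashgrove=25 Briarlake=9 Greywater=24 Ironridge=6 → close Greywater (overflow 15)
  24÷3 = 8 each, +1 to first 0
Round 2: Ashgrove=33 Briarlake=17 Ironridge=14 → close Ashgrove (overflow 22)
  33÷2 = 16 each, +1 to first 1
Round 3: Briarlake=34 Ironridge=30 → close Briarlake (overflow 25)
  34÷1 = 34 each, +1 to first 0

Closure order: Greywater, Ashgrove, Briarlake
Last habitat: Ironridge with 64 animals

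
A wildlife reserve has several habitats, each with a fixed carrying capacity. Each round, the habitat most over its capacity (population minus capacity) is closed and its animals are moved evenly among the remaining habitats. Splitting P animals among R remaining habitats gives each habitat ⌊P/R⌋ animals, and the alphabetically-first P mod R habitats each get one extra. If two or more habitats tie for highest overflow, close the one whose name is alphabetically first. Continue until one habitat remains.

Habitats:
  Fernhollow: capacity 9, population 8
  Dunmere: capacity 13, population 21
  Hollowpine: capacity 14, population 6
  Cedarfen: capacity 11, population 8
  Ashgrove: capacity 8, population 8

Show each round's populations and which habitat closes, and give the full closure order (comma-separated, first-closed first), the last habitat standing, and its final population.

Round 1: Ashgrove=8 Cedarfen=8 Dunmere=21 Fernhollow=8 Hollowpine=6 → close Dunmere (overflow 8)
  21÷4 = 5 each, +1 to first 1
Round 2: Ashgrove=14 Cedarfen=13 Fernhollow=13 Hollowpine=11 → close Ashgrove (overflow 6)
  14÷3 = 4 each, +1 to first 2
Round 3: Cedarfen=18 Fernhollow=18 Hollowpine=15 → close Fernhollow (overflow 9)
  18÷2 = 9 each, +1 to first 0
Round 4: Cedarfen=27 Hollowpine=24 → close Cedarfen (overflow 16)
  27÷1 = 27 each, +1 to first 0

Closure order: Dunmere, Ashgrove, Fernhollow, Cedarfen
Last habitat: Hollowpine with 51 animals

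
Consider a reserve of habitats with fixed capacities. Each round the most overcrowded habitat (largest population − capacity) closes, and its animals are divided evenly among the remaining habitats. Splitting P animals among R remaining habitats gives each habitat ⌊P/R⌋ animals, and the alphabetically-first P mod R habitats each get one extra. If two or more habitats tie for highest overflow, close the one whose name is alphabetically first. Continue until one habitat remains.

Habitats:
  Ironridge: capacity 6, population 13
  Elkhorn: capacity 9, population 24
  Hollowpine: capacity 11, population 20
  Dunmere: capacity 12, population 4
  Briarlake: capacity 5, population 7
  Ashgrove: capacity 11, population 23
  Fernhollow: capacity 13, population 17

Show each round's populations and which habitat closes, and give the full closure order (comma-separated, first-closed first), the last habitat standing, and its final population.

Closure order: Elkhorn, Ashgrove, Hollowpine, Ironridge, Briarlake, Fernhollow
Last habitat: Dunmere with 108 animals

Round 1: Ashgrove=23 Briarlake=7 Dunmere=4 Elkhorn=24 Fernhollow=17 Hollowpine=20 Ironridge=13 → close Elkhorn (overflow 15)
  24÷6 = 4 each, +1 to first 0
Round 2: Ashgrove=27 Briarlake=11 Dunmere=8 Fernhollow=21 Hollowpine=24 Ironridge=17 → close Ashgrove (overflow 16)
  27÷5 = 5 each, +1 to first 2
Round 3: Briarlake=17 Dunmere=14 Fernhollow=26 Hollowpine=29 Ironridge=22 → close Hollowpine (overflow 18)
  29÷4 = 7 each, +1 to first 1
Round 4: Briarlake=25 Dunmere=21 Fernhollow=33 Ironridge=29 → close Ironridge (overflow 23)
  29÷3 = 9 each, +1 to first 2
Round 5: Briarlake=35 Dunmere=31 Fernhollow=42 → close Briarlake (overflow 30)
  35÷2 = 17 each, +1 to first 1
Round 6: Dunmere=49 Fernhollow=59 → close Fernhollow (overflow 46)
  59÷1 = 59 each, +1 to first 0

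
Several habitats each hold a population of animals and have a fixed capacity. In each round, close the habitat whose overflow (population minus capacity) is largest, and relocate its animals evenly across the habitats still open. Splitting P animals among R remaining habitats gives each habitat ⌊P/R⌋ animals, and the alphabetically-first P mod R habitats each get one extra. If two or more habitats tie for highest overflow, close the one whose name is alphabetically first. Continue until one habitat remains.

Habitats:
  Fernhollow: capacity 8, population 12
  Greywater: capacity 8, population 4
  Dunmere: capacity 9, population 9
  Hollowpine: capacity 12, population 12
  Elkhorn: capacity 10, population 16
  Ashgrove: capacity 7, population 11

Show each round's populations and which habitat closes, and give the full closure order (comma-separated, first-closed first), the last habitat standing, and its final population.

Closure order: Elkhorn, Ashgrove, Fernhollow, Dunmere, Hollowpine
Last habitat: Greywater with 64 animals

Round 1: Ashgrove=11 Dunmere=9 Elkhorn=16 Fernhollow=12 Greywater=4 Hollowpine=12 → close Elkhorn (overflow 6)
  16÷5 = 3 each, +1 to first 1
Round 2: Ashgrove=15 Dunmere=12 Fernhollow=15 Greywater=7 Hollowpine=15 → close Ashgrove (overflow 8)
  15÷4 = 3 each, +1 to first 3
Round 3: Dunmere=16 Fernhollow=19 Greywater=11 Hollowpine=18 → close Fernhollow (overflow 11)
  19÷3 = 6 each, +1 to first 1
Round 4: Dunmere=23 Greywater=17 Hollowpine=24 → close Dunmere (overflow 14)
  23÷2 = 11 each, +1 to first 1
Round 5: Greywater=29 Hollowpine=35 → close Hollowpine (overflow 23)
  35÷1 = 35 each, +1 to first 0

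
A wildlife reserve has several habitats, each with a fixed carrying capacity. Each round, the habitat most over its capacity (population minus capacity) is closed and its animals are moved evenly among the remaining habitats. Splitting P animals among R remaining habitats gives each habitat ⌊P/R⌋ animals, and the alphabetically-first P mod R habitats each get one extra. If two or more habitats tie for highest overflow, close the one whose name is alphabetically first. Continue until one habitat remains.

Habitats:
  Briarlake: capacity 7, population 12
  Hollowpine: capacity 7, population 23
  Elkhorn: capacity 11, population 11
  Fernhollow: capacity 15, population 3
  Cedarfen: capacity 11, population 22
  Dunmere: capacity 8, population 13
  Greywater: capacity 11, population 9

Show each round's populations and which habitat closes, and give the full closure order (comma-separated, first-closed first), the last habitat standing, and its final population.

Closure order: Hollowpine, Cedarfen, Briarlake, Dunmere, Elkhorn, Greywater
Last habitat: Fernhollow with 93 animals

Round 1: Briarlake=12 Cedarfen=22 Dunmere=13 Elkhorn=11 Fernhollow=3 Greywater=9 Hollowpine=23 → close Hollowpine (overflow 16)
  23÷6 = 3 each, +1 to first 5
Round 2: Briarlake=16 Cedarfen=26 Dunmere=17 Elkhorn=15 Fernhollow=7 Greywater=12 → close Cedarfen (overflow 15)
  26÷5 = 5 each, +1 to first 1
Round 3: Briarlake=22 Dunmere=22 Elkhorn=20 Fernhollow=12 Greywater=17 → close Briarlake (overflow 15)
  22÷4 = 5 each, +1 to first 2
Round 4: Dunmere=28 Elkhorn=26 Fernhollow=17 Greywater=22 → close Dunmere (overflow 20)
  28÷3 = 9 each, +1 to first 1
Round 5: Elkhorn=36 Fernhollow=26 Greywater=31 → close Elkhorn (overflow 25)
  36÷2 = 18 each, +1 to first 0
Round 6: Fernhollow=44 Greywater=49 → close Greywater (overflow 38)
  49÷1 = 49 each, +1 to first 0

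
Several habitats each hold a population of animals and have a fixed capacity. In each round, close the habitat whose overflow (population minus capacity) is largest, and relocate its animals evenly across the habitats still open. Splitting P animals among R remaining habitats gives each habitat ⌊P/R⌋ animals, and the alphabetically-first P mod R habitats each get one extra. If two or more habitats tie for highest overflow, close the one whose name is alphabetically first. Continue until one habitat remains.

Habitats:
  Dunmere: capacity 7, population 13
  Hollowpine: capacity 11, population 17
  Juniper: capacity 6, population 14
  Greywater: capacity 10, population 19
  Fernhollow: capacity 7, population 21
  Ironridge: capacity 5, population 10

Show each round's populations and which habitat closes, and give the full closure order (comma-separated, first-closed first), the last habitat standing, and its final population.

Closure order: Fernhollow, Greywater, Dunmere, Juniper, Hollowpine
Last habitat: Ironridge with 94 animals

Round 1: Dunmere=13 Fernhollow=21 Greywater=19 Hollowpine=17 Ironridge=10 Juniper=14 → close Fernhollow (overflow 14)
  21÷5 = 4 each, +1 to first 1
Round 2: Dunmere=18 Greywater=23 Hollowpine=21 Ironridge=14 Juniper=18 → close Greywater (overflow 13)
  23÷4 = 5 each, +1 to first 3
Round 3: Dunmere=24 Hollowpine=27 Ironridge=20 Juniper=23 → close Dunmere (overflow 17)
  24÷3 = 8 each, +1 to first 0
Round 4: Hollowpine=35 Ironridge=28 Juniper=31 → close Juniper (overflow 25)
  31÷2 = 15 each, +1 to first 1
Round 5: Hollowpine=51 Ironridge=43 → close Hollowpine (overflow 40)
  51÷1 = 51 each, +1 to first 0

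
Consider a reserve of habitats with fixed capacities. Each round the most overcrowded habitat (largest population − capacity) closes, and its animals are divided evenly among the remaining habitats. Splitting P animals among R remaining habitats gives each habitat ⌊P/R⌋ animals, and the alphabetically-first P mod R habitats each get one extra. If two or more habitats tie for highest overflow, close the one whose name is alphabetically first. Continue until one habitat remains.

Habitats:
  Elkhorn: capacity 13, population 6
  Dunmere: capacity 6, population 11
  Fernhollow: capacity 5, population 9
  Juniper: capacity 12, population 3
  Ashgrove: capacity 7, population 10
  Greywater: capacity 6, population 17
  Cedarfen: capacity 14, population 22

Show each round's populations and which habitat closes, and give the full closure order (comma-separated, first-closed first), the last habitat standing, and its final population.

Closure order: Greywater, Cedarfen, Dunmere, Fernhollow, Ashgrove, Elkhorn
Last habitat: Juniper with 78 animals

Round 1: Ashgrove=10 Cedarfen=22 Dunmere=11 Elkhorn=6 Fernhollow=9 Greywater=17 Juniper=3 → close Greywater (overflow 11)
  17÷6 = 2 each, +1 to first 5
Round 2: Ashgrove=13 Cedarfen=25 Dunmere=14 Elkhorn=9 Fernhollow=12 Juniper=5 → close Cedarfen (overflow 11)
  25÷5 = 5 each, +1 to first 0
Round 3: Ashgrove=18 Dunmere=19 Elkhorn=14 Fernhollow=17 Juniper=10 → close Dunmere (overflow 13)
  19÷4 = 4 each, +1 to first 3
Round 4: Ashgrove=23 Elkhorn=19 Fernhollow=22 Juniper=14 → close Fernhollow (overflow 17)
  22÷3 = 7 each, +1 to first 1
Round 5: Ashgrove=31 Elkhorn=26 Juniper=21 → close Ashgrove (overflow 24)
  31÷2 = 15 each, +1 to first 1
Round 6: Elkhorn=42 Juniper=36 → close Elkhorn (overflow 29)
  42÷1 = 42 each, +1 to first 0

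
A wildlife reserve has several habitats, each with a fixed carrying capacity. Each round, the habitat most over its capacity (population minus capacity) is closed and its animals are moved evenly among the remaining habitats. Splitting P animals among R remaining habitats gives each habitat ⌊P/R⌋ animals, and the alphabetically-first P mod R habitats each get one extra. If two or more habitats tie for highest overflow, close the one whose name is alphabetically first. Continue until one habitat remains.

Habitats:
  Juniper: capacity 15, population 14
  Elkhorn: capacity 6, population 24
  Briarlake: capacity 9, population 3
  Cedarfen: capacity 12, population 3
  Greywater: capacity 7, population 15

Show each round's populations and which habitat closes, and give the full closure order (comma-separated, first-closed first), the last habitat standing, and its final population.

Round 1: Briarlake=3 Cedarfen=3 Elkhorn=24 Greywater=15 Juniper=14 → close Elkhorn (overflow 18)
  24÷4 = 6 each, +1 to first 0
Round 2: Briarlake=9 Cedarfen=9 Greywater=21 Juniper=20 → close Greywater (overflow 14)
  21÷3 = 7 each, +1 to first 0
Round 3: Briarlake=16 Cedarfen=16 Juniper=27 → close Juniper (overflow 12)
  27÷2 = 13 each, +1 to first 1
Round 4: Briarlake=30 Cedarfen=29 → close Briarlake (overflow 21)
  30÷1 = 30 each, +1 to first 0

Closure order: Elkhorn, Greywater, Juniper, Briarlake
Last habitat: Cedarfen with 59 animals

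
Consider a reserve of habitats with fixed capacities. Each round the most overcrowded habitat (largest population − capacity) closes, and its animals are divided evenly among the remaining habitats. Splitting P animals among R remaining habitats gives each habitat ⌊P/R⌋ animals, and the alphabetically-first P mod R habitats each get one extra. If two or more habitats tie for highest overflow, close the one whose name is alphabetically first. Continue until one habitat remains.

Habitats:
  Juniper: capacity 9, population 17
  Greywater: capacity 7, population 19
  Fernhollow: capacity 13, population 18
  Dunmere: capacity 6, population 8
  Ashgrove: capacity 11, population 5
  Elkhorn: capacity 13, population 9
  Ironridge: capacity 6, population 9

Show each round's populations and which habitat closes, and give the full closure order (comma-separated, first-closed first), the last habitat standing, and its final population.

Round 1: Ashgrove=5 Dunmere=8 Elkhorn=9 Fernhollow=18 Greywater=19 Ironridge=9 Juniper=17 → close Greywater (overflow 12)
  19÷6 = 3 each, +1 to first 1
Round 2: Ashgrove=9 Dunmere=11 Elkhorn=12 Fernhollow=21 Ironridge=12 Juniper=20 → close Juniper (overflow 11)
  20÷5 = 4 each, +1 to first 0
Round 3: Ashgrove=13 Dunmere=15 Elkhorn=16 Fernhollow=25 Ironridge=16 → close Fernhollow (overflow 12)
  25÷4 = 6 each, +1 to first 1
Round 4: Ashgrove=20 Dunmere=21 Elkhorn=22 Ironridge=22 → close Ironridge (overflow 16)
  22÷3 = 7 each, +1 to first 1
Round 5: Ashgrove=28 Dunmere=28 Elkhorn=29 → close Dunmere (overflow 22)
  28÷2 = 14 each, +1 to first 0
Round 6: Ashgrove=42 Elkhorn=43 → close Ashgrove (overflow 31)
  42÷1 = 42 each, +1 to first 0

Closure order: Greywater, Juniper, Fernhollow, Ironridge, Dunmere, Ashgrove
Last habitat: Elkhorn with 85 animals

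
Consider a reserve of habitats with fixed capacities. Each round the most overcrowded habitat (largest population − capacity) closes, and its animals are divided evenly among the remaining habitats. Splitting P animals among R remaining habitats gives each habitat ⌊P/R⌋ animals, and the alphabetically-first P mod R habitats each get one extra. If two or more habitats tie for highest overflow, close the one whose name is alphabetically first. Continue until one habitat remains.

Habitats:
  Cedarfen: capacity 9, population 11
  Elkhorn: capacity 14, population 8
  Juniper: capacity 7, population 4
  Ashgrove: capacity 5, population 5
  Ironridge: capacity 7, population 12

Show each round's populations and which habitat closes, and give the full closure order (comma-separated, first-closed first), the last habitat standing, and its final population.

Closure order: Ironridge, Cedarfen, Ashgrove, Juniper
Last habitat: Elkhorn with 40 animals

Round 1: Ashgrove=5 Cedarfen=11 Elkhorn=8 Ironridge=12 Juniper=4 → close Ironridge (overflow 5)
  12÷4 = 3 each, +1 to first 0
Round 2: Ashgrove=8 Cedarfen=14 Elkhorn=11 Juniper=7 → close Cedarfen (overflow 5)
  14÷3 = 4 each, +1 to first 2
Round 3: Ashgrove=13 Elkhorn=16 Juniper=11 → close Ashgrove (overflow 8)
  13÷2 = 6 each, +1 to first 1
Round 4: Elkhorn=23 Juniper=17 → close Juniper (overflow 10)
  17÷1 = 17 each, +1 to first 0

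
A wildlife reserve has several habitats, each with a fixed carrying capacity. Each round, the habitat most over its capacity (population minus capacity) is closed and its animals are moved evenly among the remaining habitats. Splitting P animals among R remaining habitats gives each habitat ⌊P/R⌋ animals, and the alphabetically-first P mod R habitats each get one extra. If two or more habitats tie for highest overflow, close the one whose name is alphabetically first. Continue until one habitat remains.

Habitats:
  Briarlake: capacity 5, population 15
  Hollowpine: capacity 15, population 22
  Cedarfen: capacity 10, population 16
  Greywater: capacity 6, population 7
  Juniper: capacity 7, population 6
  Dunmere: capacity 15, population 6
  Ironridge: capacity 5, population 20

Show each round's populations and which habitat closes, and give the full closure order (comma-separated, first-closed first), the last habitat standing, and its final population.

Round 1: Briarlake=15 Cedarfen=16 Dunmere=6 Greywater=7 Hollowpine=22 Ironridge=20 Juniper=6 → close Ironridge (overflow 15)
  20÷6 = 3 each, +1 to first 2
Round 2: Briarlake=19 Cedarfen=20 Dunmere=9 Greywater=10 Hollowpine=25 Juniper=9 → close Briarlake (overflow 14)
  19÷5 = 3 each, +1 to first 4
Round 3: Cedarfen=24 Dunmere=13 Greywater=14 Hollowpine=29 Juniper=12 → close Cedarfen (overflow 14)
  24÷4 = 6 each, +1 to first 0
Round 4: Dunmere=19 Greywater=20 Hollowpine=35 Juniper=18 → close Hollowpine (overflow 20)
  35÷3 = 11 each, +1 to first 2
Round 5: Dunmere=31 Greywater=32 Juniper=29 → close Greywater (overflow 26)
  32÷2 = 16 each, +1 to first 0
Round 6: Dunmere=47 Juniper=45 → close Juniper (overflow 38)
  45÷1 = 45 each, +1 to first 0

Closure order: Ironridge, Briarlake, Cedarfen, Hollowpine, Greywater, Juniper
Last habitat: Dunmere with 92 animals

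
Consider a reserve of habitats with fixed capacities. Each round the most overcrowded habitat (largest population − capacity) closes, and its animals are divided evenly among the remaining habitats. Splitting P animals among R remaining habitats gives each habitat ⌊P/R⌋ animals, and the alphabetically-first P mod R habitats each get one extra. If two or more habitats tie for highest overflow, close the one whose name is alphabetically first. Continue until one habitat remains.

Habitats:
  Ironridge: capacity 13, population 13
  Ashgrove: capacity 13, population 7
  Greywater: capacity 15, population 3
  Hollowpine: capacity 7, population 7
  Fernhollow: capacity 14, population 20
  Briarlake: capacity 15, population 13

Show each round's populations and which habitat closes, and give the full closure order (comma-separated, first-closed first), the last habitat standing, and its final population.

Round 1: Ashgrove=7 Briarlake=13 Fernhollow=20 Greywater=3 Hollowpine=7 Ironridge=13 → close Fernhollow (overflow 6)
  20÷5 = 4 each, +1 to first 0
Round 2: Ashgrove=11 Briarlake=17 Greywater=7 Hollowpine=11 Ironridge=17 → close Hollowpine (overflow 4)
  11÷4 = 2 each, +1 to first 3
Round 3: Ashgrove=14 Briarlake=20 Greywater=10 Ironridge=19 → close Ironridge (overflow 6)
  19÷3 = 6 each, +1 to first 1
Round 4: Ashgrove=21 Briarlake=26 Greywater=16 → close Briarlake (overflow 11)
  26÷2 = 13 each, +1 to first 0
Round 5: Ashgrove=34 Greywater=29 → close Ashgrove (overflow 21)
  34÷1 = 34 each, +1 to first 0

Closure order: Fernhollow, Hollowpine, Ironridge, Briarlake, Ashgrove
Last habitat: Greywater with 63 animals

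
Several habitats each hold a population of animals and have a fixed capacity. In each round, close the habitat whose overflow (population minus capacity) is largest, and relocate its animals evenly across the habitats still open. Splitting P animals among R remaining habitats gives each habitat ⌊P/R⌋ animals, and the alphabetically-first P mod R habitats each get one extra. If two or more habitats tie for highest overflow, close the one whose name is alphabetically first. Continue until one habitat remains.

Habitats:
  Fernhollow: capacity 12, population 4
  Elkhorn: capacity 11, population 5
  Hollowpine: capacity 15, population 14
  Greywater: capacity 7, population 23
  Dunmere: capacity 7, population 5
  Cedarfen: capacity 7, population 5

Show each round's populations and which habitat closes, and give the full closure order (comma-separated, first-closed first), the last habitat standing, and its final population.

Round 1: Cedarfen=5 Dunmere=5 Elkhorn=5 Fernhollow=4 Greywater=23 Hollowpine=14 → close Greywater (overflow 16)
  23÷5 = 4 each, +1 to first 3
Round 2: Cedarfen=10 Dunmere=10 Elkhorn=10 Fernhollow=8 Hollowpine=18 → close Cedarfen (overflow 3)
  10÷4 = 2 each, +1 to first 2
Round 3: Dunmere=13 Elkhorn=13 Fernhollow=10 Hollowpine=20 → close Dunmere (overflow 6)
  13÷3 = 4 each, +1 to first 1
Round 4: Elkhorn=18 Fernhollow=14 Hollowpine=24 → close Hollowpine (overflow 9)
  24÷2 = 12 each, +1 to first 0
Round 5: Elkhorn=30 Fernhollow=26 → close Elkhorn (overflow 19)
  30÷1 = 30 each, +1 to first 0

Closure order: Greywater, Cedarfen, Dunmere, Hollowpine, Elkhorn
Last habitat: Fernhollow with 56 animals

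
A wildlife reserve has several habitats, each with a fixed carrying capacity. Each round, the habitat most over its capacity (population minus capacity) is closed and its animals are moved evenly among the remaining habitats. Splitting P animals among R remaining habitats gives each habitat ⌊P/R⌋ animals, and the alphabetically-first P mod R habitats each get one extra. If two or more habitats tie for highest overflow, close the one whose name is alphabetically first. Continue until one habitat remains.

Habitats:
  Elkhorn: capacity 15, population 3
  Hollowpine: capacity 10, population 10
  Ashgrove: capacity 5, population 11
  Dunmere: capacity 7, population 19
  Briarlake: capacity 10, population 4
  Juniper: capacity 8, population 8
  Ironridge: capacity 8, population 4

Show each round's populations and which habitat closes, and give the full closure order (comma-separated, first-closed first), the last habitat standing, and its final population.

Closure order: Dunmere, Ashgrove, Hollowpine, Juniper, Ironridge, Briarlake
Last habitat: Elkhorn with 59 animals

Round 1: Ashgrove=11 Briarlake=4 Dunmere=19 Elkhorn=3 Hollowpine=10 Ironridge=4 Juniper=8 → close Dunmere (overflow 12)
  19÷6 = 3 each, +1 to first 1
Round 2: Ashgrove=15 Briarlake=7 Elkhorn=6 Hollowpine=13 Ironridge=7 Juniper=11 → close Ashgrove (overflow 10)
  15÷5 = 3 each, +1 to first 0
Round 3: Briarlake=10 Elkhorn=9 Hollowpine=16 Ironridge=10 Juniper=14 → close Hollowpine (overflow 6)
  16÷4 = 4 each, +1 to first 0
Round 4: Briarlake=14 Elkhorn=13 Ironridge=14 Juniper=18 → close Juniper (overflow 10)
  18÷3 = 6 each, +1 to first 0
Round 5: Briarlake=20 Elkhorn=19 Ironridge=20 → close Ironridge (overflow 12)
  20÷2 = 10 each, +1 to first 0
Round 6: Briarlake=30 Elkhorn=29 → close Briarlake (overflow 20)
  30÷1 = 30 each, +1 to first 0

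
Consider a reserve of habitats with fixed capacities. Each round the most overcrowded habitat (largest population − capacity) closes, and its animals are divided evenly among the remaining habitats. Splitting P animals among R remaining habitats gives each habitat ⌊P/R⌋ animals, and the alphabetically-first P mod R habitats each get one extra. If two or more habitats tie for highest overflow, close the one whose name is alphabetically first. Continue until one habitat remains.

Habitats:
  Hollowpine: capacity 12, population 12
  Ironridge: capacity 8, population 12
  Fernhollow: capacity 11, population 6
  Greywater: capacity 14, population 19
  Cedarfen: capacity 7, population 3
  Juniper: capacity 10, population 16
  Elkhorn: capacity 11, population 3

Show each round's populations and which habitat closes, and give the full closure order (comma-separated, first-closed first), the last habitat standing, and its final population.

Closure order: Juniper, Greywater, Ironridge, Hollowpine, Cedarfen, Fernhollow
Last habitat: Elkhorn with 71 animals

Round 1: Cedarfen=3 Elkhorn=3 Fernhollow=6 Greywater=19 Hollowpine=12 Ironridge=12 Juniper=16 → close Juniper (overflow 6)
  16÷6 = 2 each, +1 to first 4
Round 2: Cedarfen=6 Elkhorn=6 Fernhollow=9 Greywater=22 Hollowpine=14 Ironridge=14 → close Greywater (overflow 8)
  22÷5 = 4 each, +1 to first 2
Round 3: Cedarfen=11 Elkhorn=11 Fernhollow=13 Hollowpine=18 Ironridge=18 → close Ironridge (overflow 10)
  18÷4 = 4 each, +1 to first 2
Round 4: Cedarfen=16 Elkhorn=16 Fernhollow=17 Hollowpine=22 → close Hollowpine (overflow 10)
  22÷3 = 7 each, +1 to first 1
Round 5: Cedarfen=24 Elkhorn=23 Fernhollow=24 → close Cedarfen (overflow 17)
  24÷2 = 12 each, +1 to first 0
Round 6: Elkhorn=35 Fernhollow=36 → close Fernhollow (overflow 25)
  36÷1 = 36 each, +1 to first 0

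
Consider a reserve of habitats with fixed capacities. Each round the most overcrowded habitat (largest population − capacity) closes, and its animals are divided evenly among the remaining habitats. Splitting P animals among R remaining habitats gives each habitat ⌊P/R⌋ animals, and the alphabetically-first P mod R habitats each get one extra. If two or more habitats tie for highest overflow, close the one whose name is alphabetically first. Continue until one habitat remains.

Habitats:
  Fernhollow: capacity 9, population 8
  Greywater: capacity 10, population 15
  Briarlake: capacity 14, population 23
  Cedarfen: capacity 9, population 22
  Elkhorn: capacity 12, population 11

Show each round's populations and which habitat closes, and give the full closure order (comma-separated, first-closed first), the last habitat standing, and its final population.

Closure order: Cedarfen, Briarlake, Greywater, Elkhorn
Last habitat: Fernhollow with 79 animals

Round 1: Briarlake=23 Cedarfen=22 Elkhorn=11 Fernhollow=8 Greywater=15 → close Cedarfen (overflow 13)
  22÷4 = 5 each, +1 to first 2
Round 2: Briarlake=29 Elkhorn=17 Fernhollow=13 Greywater=20 → close Briarlake (overflow 15)
  29÷3 = 9 each, +1 to first 2
Round 3: Elkhorn=27 Fernhollow=23 Greywater=29 → close Greywater (overflow 19)
  29÷2 = 14 each, +1 to first 1
Round 4: Elkhorn=42 Fernhollow=37 → close Elkhorn (overflow 30)
  42÷1 = 42 each, +1 to first 0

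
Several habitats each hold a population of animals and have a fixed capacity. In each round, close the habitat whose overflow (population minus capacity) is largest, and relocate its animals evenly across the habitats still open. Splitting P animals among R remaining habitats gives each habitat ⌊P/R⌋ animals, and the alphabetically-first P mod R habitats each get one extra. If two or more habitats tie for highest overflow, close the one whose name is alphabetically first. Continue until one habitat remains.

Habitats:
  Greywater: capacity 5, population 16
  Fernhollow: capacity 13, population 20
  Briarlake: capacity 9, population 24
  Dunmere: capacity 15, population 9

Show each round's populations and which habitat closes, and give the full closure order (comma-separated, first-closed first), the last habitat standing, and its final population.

Closure order: Briarlake, Greywater, Fernhollow
Last habitat: Dunmere with 69 animals

Round 1: Briarlake=24 Dunmere=9 Fernhollow=20 Greywater=16 → close Briarlake (overflow 15)
  24÷3 = 8 each, +1 to first 0
Round 2: Dunmere=17 Fernhollow=28 Greywater=24 → close Greywater (overflow 19)
  24÷2 = 12 each, +1 to first 0
Round 3: Dunmere=29 Fernhollow=40 → close Fernhollow (overflow 27)
  40÷1 = 40 each, +1 to first 0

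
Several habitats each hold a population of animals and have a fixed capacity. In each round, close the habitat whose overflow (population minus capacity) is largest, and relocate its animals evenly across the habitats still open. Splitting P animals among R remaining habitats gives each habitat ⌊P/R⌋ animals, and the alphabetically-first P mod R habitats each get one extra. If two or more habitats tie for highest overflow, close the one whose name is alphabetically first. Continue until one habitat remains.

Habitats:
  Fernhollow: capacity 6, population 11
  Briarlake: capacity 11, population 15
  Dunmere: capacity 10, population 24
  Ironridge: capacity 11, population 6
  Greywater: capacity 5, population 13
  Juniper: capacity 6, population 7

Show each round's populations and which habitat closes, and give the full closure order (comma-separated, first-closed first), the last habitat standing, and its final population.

Round 1: Briarlake=15 Dunmere=24 Fernhollow=11 Greywater=13 Ironridge=6 Juniper=7 → close Dunmere (overflow 14)
  24÷5 = 4 each, +1 to first 4
Round 2: Briarlake=20 Fernhollow=16 Greywater=18 Ironridge=11 Juniper=11 → close Greywater (overflow 13)
  18÷4 = 4 each, +1 to first 2
Round 3: Briarlake=25 Fernhollow=21 Ironridge=15 Juniper=15 → close Fernhollow (overflow 15)
  21÷3 = 7 each, +1 to first 0
Round 4: Briarlake=32 Ironridge=22 Juniper=22 → close Briarlake (overflow 21)
  32÷2 = 16 each, +1 to first 0
Round 5: Ironridge=38 Juniper=38 → close Juniper (overflow 32)
  38÷1 = 38 each, +1 to first 0

Closure order: Dunmere, Greywater, Fernhollow, Briarlake, Juniper
Last habitat: Ironridge with 76 animals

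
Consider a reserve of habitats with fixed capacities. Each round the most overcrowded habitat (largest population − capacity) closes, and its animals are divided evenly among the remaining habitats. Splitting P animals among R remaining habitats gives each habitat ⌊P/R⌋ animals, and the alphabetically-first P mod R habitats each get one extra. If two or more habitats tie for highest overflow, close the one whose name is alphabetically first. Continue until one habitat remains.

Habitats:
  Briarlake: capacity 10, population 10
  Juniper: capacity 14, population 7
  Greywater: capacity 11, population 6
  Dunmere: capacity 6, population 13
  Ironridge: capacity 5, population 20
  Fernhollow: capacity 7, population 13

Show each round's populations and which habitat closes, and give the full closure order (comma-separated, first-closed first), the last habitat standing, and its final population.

Closure order: Ironridge, Dunmere, Fernhollow, Briarlake, Greywater
Last habitat: Juniper with 69 animals

Round 1: Briarlake=10 Dunmere=13 Fernhollow=13 Greywater=6 Ironridge=20 Juniper=7 → close Ironridge (overflow 15)
  20÷5 = 4 each, +1 to first 0
Round 2: Briarlake=14 Dunmere=17 Fernhollow=17 Greywater=10 Juniper=11 → close Dunmere (overflow 11)
  17÷4 = 4 each, +1 to first 1
Round 3: Briarlake=19 Fernhollow=21 Greywater=14 Juniper=15 → close Fernhollow (overflow 14)
  21÷3 = 7 each, +1 to first 0
Round 4: Briarlake=26 Greywater=21 Juniper=22 → close Briarlake (overflow 16)
  26÷2 = 13 each, +1 to first 0
Round 5: Greywater=34 Juniper=35 → close Greywater (overflow 23)
  34÷1 = 34 each, +1 to first 0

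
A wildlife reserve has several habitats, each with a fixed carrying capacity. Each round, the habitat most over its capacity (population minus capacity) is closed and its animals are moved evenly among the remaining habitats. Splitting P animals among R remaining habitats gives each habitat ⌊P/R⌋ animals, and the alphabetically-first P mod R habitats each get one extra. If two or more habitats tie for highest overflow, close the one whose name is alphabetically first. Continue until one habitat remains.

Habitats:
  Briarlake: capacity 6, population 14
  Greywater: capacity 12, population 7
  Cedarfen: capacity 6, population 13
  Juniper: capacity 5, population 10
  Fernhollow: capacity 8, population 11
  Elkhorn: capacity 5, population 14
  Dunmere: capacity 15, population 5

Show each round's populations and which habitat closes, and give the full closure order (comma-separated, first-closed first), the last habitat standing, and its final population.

Round 1: Briarlake=14 Cedarfen=13 Dunmere=5 Elkhorn=14 Fernhollow=11 Greywater=7 Juniper=10 → close Elkhorn (overflow 9)
  14÷6 = 2 each, +1 to first 2
Round 2: Briarlake=17 Cedarfen=16 Dunmere=7 Fernhollow=13 Greywater=9 Juniper=12 → close Briarlake (overflow 11)
  17÷5 = 3 each, +1 to first 2
Round 3: Cedarfen=20 Dunmere=11 Fernhollow=16 Greywater=12 Juniper=15 → close Cedarfen (overflow 14)
  20÷4 = 5 each, +1 to first 0
Round 4: Dunmere=16 Fernhollow=21 Greywater=17 Juniper=20 → close Juniper (overflow 15)
  20÷3 = 6 each, +1 to first 2
Round 5: Dunmere=23 Fernhollow=28 Greywater=23 → close Fernhollow (overflow 20)
  28÷2 = 14 each, +1 to first 0
Round 6: Dunmere=37 Greywater=37 → close Greywater (overflow 25)
  37÷1 = 37 each, +1 to first 0

Closure order: Elkhorn, Briarlake, Cedarfen, Juniper, Fernhollow, Greywater
Last habitat: Dunmere with 74 animals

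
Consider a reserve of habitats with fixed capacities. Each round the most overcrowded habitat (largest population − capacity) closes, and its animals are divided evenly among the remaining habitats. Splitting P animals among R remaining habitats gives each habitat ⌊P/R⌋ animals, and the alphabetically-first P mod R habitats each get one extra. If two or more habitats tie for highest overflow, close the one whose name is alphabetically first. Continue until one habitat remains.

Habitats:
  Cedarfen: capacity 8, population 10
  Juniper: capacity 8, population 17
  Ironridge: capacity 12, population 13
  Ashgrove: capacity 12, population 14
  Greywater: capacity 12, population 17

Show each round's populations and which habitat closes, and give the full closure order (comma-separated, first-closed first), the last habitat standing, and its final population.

Closure order: Juniper, Greywater, Ashgrove, Cedarfen
Last habitat: Ironridge with 71 animals

Round 1: Ashgrove=14 Cedarfen=10 Greywater=17 Ironridge=13 Juniper=17 → close Juniper (overflow 9)
  17÷4 = 4 each, +1 to first 1
Round 2: Ashgrove=19 Cedarfen=14 Greywater=21 Ironridge=17 → close Greywater (overflow 9)
  21÷3 = 7 each, +1 to first 0
Round 3: Ashgrove=26 Cedarfen=21 Ironridge=24 → close Ashgrove (overflow 14)
  26÷2 = 13 each, +1 to first 0
Round 4: Cedarfen=34 Ironridge=37 → close Cedarfen (overflow 26)
  34÷1 = 34 each, +1 to first 0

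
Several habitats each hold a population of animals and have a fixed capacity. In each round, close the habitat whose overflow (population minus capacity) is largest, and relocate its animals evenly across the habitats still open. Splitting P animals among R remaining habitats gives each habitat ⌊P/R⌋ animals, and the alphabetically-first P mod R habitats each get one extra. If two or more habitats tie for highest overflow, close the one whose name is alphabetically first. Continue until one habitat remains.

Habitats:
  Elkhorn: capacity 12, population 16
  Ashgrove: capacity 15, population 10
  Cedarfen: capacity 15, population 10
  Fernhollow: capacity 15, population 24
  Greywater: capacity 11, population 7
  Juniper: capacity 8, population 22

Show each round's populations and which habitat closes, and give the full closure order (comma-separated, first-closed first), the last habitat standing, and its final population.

Round 1: Ashgrove=10 Cedarfen=10 Elkhorn=16 Fernhollow=24 Greywater=7 Juniper=22 → close Juniper (overflow 14)
  22÷5 = 4 each, +1 to first 2
Round 2: Ashgrove=15 Cedarfen=15 Elkhorn=20 Fernhollow=28 Greywater=11 → close Fernhollow (overflow 13)
  28÷4 = 7 each, +1 to first 0
Round 3: Ashgrove=22 Cedarfen=22 Elkhorn=27 Greywater=18 → close Elkhorn (overflow 15)
  27÷3 = 9 each, +1 to first 0
Round 4: Ashgrove=31 Cedarfen=31 Greywater=27 → close Ashgrove (overflow 16)
  31÷2 = 15 each, +1 to first 1
Round 5: Cedarfen=47 Greywater=42 → close Cedarfen (overflow 32)
  47÷1 = 47 each, +1 to first 0

Closure order: Juniper, Fernhollow, Elkhorn, Ashgrove, Cedarfen
Last habitat: Greywater with 89 animals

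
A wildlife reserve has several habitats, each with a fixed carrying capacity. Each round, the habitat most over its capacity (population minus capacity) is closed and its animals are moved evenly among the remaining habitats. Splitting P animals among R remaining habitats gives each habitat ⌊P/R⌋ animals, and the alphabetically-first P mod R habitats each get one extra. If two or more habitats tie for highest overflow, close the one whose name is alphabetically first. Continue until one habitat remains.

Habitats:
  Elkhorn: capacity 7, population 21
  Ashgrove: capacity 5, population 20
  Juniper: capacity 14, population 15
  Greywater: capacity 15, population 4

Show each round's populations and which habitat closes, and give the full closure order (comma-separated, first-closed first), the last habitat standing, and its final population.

Closure order: Ashgrove, Elkhorn, Juniper
Last habitat: Greywater with 60 animals

Round 1: Ashgrove=20 Elkhorn=21 Greywater=4 Juniper=15 → close Ashgrove (overflow 15)
  20÷3 = 6 each, +1 to first 2
Round 2: Elkhorn=28 Greywater=11 Juniper=21 → close Elkhorn (overflow 21)
  28÷2 = 14 each, +1 to first 0
Round 3: Greywater=25 Juniper=35 → close Juniper (overflow 21)
  35÷1 = 35 each, +1 to first 0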